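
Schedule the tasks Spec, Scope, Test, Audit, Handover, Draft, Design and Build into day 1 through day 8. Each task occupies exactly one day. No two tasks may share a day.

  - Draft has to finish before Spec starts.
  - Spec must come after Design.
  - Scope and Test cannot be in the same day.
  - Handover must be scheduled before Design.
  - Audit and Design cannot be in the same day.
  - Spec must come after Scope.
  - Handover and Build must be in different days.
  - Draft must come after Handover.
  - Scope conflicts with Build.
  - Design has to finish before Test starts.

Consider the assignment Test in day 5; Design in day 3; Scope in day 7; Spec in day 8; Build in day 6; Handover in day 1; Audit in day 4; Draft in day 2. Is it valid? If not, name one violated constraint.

Yes

Handover and Build must be in different days — holds.
Design has to finish before Test starts — holds.
Draft has to finish before Spec starts — holds.
Spec must come after Design — holds.
Spec must come after Scope — holds.
Draft must come after Handover — holds.
Audit and Design cannot be in the same day — holds.
Scope and Test cannot be in the same day — holds.
Handover must be scheduled before Design — holds.
No two tasks may share a day — holds.
Scope conflicts with Build — holds.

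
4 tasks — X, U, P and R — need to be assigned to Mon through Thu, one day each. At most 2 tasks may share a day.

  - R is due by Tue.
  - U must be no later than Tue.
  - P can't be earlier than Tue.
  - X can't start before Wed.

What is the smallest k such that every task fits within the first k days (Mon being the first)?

3 days

With at most 2 per day and 4 tasks, at least 2 days are needed.
X can't be placed before Wed — that is day 3 counting from Mon — so the schedule must run through at least 3 days.
3 works (last occupied day: Wed): for example R -> Mon, U -> Mon, P -> Tue, X -> Wed.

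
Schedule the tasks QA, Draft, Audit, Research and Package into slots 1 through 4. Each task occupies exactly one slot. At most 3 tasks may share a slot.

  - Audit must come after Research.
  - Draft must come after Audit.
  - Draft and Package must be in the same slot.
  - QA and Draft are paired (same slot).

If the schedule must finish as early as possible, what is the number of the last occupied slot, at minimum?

3

The precedence chain requires at least 3 distinct slots.
With at most 3 per slot and 5 tasks, at least 2 slots are needed.
3 works (last occupied slot: 3): for example Package -> 3, QA -> 3, Audit -> 2, Research -> 1, Draft -> 3.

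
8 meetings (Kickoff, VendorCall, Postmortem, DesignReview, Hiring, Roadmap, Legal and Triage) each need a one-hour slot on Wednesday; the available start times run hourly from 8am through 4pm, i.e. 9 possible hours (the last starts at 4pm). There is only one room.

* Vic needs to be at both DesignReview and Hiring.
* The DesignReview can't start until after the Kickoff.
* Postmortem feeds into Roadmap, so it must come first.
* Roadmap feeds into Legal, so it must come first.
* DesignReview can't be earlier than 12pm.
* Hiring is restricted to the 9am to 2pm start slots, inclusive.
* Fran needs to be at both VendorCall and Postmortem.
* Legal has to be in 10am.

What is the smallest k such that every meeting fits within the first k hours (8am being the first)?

8 hours

The precedence chain requires at least 3 distinct hours.
With at most 1 per hour and 8 meetings, at least 8 hours are needed.
DesignReview can't be placed before 12pm — that is hour 5 counting from 8am — so the schedule must run through at least 5 hours.
8 works (last occupied hour: 3pm): for example Triage in 3pm, Roadmap in 9am, Hiring in 1pm, Kickoff in 11am, Legal in 10am, DesignReview in 12pm, Postmortem in 8am, VendorCall in 2pm.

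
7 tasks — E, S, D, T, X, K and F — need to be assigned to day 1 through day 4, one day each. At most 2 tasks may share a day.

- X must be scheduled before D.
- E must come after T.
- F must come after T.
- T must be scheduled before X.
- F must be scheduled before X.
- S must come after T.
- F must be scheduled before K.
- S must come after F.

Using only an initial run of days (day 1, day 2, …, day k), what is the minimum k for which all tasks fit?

The precedence chain requires at least 4 distinct days.
With at most 2 per day and 7 tasks, at least 4 days are needed.
4 works (last occupied day: day 4): for example E -> day 2, K -> day 4, T -> day 1, D -> day 4, F -> day 2, X -> day 3, S -> day 3.

4 days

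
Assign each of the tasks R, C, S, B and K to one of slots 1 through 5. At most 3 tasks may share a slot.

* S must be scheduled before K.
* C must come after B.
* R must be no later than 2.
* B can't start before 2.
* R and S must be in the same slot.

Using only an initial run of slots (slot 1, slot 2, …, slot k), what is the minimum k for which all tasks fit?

3

The precedence chain requires at least 2 distinct slots.
With at most 3 per slot and 5 tasks, at least 2 slots are needed.
Propagating the time windows through the other constraints, C can't land before 3, so the schedule must run through at least slot 3.
3 works (last occupied slot: 3): for example B -> 2, C -> 3, S -> 1, R -> 1, K -> 2.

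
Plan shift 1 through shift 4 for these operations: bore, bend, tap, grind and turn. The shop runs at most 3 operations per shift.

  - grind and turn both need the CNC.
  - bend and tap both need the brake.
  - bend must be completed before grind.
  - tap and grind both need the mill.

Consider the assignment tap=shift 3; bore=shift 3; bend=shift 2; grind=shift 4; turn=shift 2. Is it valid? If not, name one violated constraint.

bend and tap both need the brake — holds.
The shop runs at most 3 operations per shift — holds.
tap and grind both need the mill — holds.
bend must be completed before grind — holds.
grind and turn both need the CNC — holds.

Yes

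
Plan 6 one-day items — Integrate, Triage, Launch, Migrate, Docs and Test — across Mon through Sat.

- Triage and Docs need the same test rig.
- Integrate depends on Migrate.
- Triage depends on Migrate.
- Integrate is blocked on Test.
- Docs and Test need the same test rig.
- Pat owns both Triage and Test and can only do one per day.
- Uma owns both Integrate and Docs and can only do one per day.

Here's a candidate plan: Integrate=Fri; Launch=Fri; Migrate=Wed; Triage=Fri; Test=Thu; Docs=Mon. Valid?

Integrate is blocked on Test — holds.
Triage and Docs need the same test rig — holds.
Pat owns both Triage and Test and can only do one per day — holds.
Integrate depends on Migrate — holds.
Triage depends on Migrate — holds.
Docs and Test need the same test rig — holds.
Uma owns both Integrate and Docs and can only do one per day — holds.

Yes, all constraints hold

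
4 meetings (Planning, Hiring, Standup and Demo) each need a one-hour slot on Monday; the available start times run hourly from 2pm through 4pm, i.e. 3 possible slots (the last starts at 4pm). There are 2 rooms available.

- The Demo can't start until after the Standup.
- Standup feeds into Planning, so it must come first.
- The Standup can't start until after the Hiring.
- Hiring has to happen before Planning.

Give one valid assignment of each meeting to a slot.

Hiring=2pm; Demo=4pm; Standup=3pm; Planning=4pm

Checking: Hiring(2pm) before Planning(4pm); Standup(3pm) before Planning(4pm); Hiring(2pm) before Standup(3pm); Standup(3pm) before Demo(4pm); max 2 per slot (cap 2).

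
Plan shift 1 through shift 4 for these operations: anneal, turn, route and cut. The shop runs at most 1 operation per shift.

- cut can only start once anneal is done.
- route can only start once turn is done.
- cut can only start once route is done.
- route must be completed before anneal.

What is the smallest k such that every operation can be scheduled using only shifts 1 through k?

4 shifts

The precedence chain requires at least 4 distinct shifts.
With at most 1 per shift and 4 operations, at least 4 shifts are needed.
4 works (last occupied shift: shift 4): for example turn -> shift 1, route -> shift 2, anneal -> shift 3, cut -> shift 4.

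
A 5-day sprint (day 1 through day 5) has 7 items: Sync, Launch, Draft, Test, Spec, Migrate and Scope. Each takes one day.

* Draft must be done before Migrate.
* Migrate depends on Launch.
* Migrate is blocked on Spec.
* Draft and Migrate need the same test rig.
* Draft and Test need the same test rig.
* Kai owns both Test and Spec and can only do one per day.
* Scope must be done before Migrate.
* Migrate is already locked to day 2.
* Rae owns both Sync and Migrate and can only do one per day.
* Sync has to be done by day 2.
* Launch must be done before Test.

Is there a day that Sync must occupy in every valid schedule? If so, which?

day 1

Sync's window is day 1–day 2.
Migrate is fixed at day 2, and Sync can't share a day with Migrate.
So Sync must be day 1.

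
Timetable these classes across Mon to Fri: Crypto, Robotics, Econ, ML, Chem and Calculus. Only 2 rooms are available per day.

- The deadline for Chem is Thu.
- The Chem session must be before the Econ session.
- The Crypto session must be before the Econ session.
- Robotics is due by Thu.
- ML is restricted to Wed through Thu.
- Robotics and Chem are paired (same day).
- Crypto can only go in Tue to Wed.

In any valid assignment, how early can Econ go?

Precedence pushes Econ to at least Wed.
Econ at Wed is achievable: Econ=Wed, ML=Wed, Chem=Mon, Calculus=Tue, Robotics=Mon, Crypto=Tue.

Wed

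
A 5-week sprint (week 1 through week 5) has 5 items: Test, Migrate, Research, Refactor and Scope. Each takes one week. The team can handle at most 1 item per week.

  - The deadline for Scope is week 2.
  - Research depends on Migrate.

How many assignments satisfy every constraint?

24

Splitting on Test: it can be week 1 (3), week 2 (3), week 3 (6), week 4 (6), week 5 (6). Listing each branch's schedules as (Migrate, Research, Refactor, Scope) by week number:
Test=week 1: (3,4,5,2) (3,5,4,2) (4,5,3,2) — 3.
Test=week 2: (3,4,5,1) (3,5,4,1) (4,5,3,1) — 3.
Test=week 3: (1,4,5,2) (1,5,4,2) (2,4,5,1) (2,5,4,1) (4,5,1,2) (4,5,2,1) — 6.
Test=week 4: (1,3,5,2) (1,5,3,2) (2,3,5,1) (2,5,3,1) (3,5,1,2) (3,5,2,1) — 6.
Test=week 5: (1,3,4,2) (1,4,3,2) (2,3,4,1) (2,4,3,1) (3,4,1,2) (3,4,2,1) — 6.
Summing: 3 + 3 + 6 + 6 + 6 = 24.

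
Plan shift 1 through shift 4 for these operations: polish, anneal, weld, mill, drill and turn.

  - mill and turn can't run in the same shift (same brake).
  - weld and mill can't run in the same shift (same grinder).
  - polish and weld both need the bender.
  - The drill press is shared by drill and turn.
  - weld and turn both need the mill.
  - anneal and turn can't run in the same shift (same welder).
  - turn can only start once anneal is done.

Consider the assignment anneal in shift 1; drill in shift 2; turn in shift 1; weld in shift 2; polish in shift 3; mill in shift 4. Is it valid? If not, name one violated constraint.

Invalid. anneal and turn can't run in the same shift (same welder).

weld and turn both need the mill — holds.
polish and weld both need the bender — holds.
weld and mill can't run in the same shift (same grinder) — holds.
The drill press is shared by drill and turn — holds.
anneal and turn can't run in the same shift (same welder) — violated.
mill and turn can't run in the same shift (same brake) — holds.
turn can only start once anneal is done — violated.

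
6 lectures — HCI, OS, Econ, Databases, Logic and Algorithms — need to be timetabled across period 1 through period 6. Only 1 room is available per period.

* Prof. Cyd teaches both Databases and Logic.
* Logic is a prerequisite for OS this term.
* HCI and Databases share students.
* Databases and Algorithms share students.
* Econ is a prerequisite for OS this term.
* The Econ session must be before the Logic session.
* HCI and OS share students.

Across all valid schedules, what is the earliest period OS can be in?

Precedence pushes OS to at least period 3.
OS at period 3 is achievable: Algorithms -> period 6, Econ -> period 1, HCI -> period 4, OS -> period 3, Logic -> period 2, Databases -> period 5.

period 3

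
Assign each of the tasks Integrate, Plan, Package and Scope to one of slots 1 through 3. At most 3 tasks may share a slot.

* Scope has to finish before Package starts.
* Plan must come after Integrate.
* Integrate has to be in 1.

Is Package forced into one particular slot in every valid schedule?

Package can be 2 (e.g. Scope=1, Integrate=1, Plan=2, Package=2) or 3 (e.g. Plan=2; Scope=1; Integrate=1; Package=3).

No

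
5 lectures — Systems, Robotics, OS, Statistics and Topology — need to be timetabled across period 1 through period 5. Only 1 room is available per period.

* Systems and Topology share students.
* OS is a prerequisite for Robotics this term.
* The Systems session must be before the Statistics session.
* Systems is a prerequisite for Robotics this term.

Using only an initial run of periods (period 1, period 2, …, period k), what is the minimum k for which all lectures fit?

The precedence chain requires at least 2 distinct periods.
With at most 1 per period and 5 lectures, at least 5 periods are needed.
5 works (last occupied period: period 5): for example OS=period 2, Systems=period 1, Statistics=period 4, Topology=period 5, Robotics=period 3.

5 periods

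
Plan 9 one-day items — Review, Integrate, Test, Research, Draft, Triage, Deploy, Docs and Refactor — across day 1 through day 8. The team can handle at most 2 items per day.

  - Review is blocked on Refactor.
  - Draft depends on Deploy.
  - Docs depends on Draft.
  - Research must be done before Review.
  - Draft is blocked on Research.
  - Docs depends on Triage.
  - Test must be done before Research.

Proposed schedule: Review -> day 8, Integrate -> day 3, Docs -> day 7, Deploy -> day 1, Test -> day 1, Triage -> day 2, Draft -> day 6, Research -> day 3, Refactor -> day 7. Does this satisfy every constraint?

Valid

The team can handle at most 2 items per day — holds.
Test must be done before Research — holds.
Draft is blocked on Research — holds.
Draft depends on Deploy — holds.
Review is blocked on Refactor — holds.
Docs depends on Draft — holds.
Research must be done before Review — holds.
Docs depends on Triage — holds.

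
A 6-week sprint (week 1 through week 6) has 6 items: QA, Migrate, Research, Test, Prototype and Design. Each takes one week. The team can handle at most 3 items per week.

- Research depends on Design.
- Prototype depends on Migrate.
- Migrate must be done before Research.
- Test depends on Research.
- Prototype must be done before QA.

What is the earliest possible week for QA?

week 3

Precedence pushes QA to at least week 3.
QA at week 3 is achievable: Design -> week 1, Research -> week 2, Prototype -> week 2, Test -> week 3, Migrate -> week 1, QA -> week 3.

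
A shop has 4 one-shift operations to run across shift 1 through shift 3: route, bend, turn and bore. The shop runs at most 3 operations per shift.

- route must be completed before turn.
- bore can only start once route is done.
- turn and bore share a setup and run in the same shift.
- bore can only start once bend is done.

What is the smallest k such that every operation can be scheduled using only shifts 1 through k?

2

The precedence chain requires at least 2 distinct shifts.
With at most 3 per shift and 4 operations, at least 2 shifts are needed.
2 works (last occupied shift: shift 2): for example turn in shift 2; bend in shift 1; route in shift 1; bore in shift 2.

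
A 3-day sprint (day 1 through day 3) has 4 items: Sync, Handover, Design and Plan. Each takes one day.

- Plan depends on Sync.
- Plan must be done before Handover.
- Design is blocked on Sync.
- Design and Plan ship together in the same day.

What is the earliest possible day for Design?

Precedence pushes Design to at least day 2; Design must be in the same day as Plan, which can't be after day 2, so Design is at most day 2.
Design at day 2 is achievable: Design -> day 2; Handover -> day 3; Plan -> day 2; Sync -> day 1.

day 2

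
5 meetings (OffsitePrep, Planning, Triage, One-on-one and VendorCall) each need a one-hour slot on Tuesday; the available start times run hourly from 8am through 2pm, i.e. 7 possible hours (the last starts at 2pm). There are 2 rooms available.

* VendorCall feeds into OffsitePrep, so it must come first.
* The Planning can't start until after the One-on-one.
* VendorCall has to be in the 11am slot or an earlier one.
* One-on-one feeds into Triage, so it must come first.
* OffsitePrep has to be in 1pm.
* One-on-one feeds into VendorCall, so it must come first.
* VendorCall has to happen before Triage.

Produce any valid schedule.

Planning in 9am; OffsitePrep in 1pm; VendorCall in 9am; Triage in 10am; One-on-one in 8am

Checking: One-on-one(8am) before Triage(10am); VendorCall(9am) before Triage(10am); VendorCall(9am) before OffsitePrep(1pm); One-on-one(8am) before Planning(9am); One-on-one(8am) before VendorCall(9am); OffsitePrep=1pm in [1pm,1pm]; VendorCall=9am in [8am,11am]; max 2 per hour (cap 2).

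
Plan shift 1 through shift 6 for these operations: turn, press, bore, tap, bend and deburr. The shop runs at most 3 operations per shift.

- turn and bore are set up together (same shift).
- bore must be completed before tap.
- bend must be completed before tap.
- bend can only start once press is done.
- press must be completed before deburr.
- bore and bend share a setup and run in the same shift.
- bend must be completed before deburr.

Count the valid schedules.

50

Splitting on turn: it can be shift 2 (16), shift 3 (18), shift 4 (12), shift 5 (4). Listing each branch's schedules as (press, bore, tap, bend, deburr) by shift number:
turn=shift 2: (1,2,3,2,3) (1,2,3,2,4) (1,2,3,2,5) (1,2,3,2,6) (1,2,4,2,3) (1,2,4,2,4) (1,2,4,2,5) (1,2,4,2,6) (1,2,5,2,3) (1,2,5,2,4) (1,2,5,2,5) (1,2,5,2,6) (1,2,6,2,3) (1,2,6,2,4) (1,2,6,2,5) (1,2,6,2,6) — 16.
turn=shift 3: (1,3,4,3,4) (1,3,4,3,5) (1,3,4,3,6) (1,3,5,3,4) (1,3,5,3,5) (1,3,5,3,6) (1,3,6,3,4) (1,3,6,3,5) (1,3,6,3,6) (2,3,4,3,4) (2,3,4,3,5) (2,3,4,3,6) (2,3,5,3,4) (2,3,5,3,5) (2,3,5,3,6) (2,3,6,3,4) (2,3,6,3,5) (2,3,6,3,6) — 18.
turn=shift 4: (1,4,5,4,5) (1,4,5,4,6) (1,4,6,4,5) (1,4,6,4,6) (2,4,5,4,5) (2,4,5,4,6) (2,4,6,4,5) (2,4,6,4,6) (3,4,5,4,5) (3,4,5,4,6) (3,4,6,4,5) (3,4,6,4,6) — 12.
turn=shift 5: (1,5,6,5,6) (2,5,6,5,6) (3,5,6,5,6) (4,5,6,5,6) — 4.
Summing: 16 + 18 + 12 + 4 = 50.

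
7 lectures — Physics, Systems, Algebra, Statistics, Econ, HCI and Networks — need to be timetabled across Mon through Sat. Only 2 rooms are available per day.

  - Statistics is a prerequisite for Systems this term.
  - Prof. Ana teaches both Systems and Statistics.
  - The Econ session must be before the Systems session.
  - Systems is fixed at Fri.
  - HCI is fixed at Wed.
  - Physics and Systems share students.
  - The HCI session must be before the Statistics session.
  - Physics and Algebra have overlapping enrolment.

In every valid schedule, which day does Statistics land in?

HCI is fixed at Wed and must come before Statistics, so Statistics is at least Thu.
Systems is fixed at Fri and must come after Statistics, so Statistics is at most Thu.
So Statistics must be Thu.

Thu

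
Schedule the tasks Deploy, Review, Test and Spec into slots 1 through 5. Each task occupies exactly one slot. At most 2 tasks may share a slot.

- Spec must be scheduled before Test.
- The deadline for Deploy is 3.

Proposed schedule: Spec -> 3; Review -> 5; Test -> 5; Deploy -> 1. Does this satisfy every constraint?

Yes, all constraints hold

The deadline for Deploy is 3 — holds.
Spec must be scheduled before Test — holds.
At most 2 tasks may share a slot — holds.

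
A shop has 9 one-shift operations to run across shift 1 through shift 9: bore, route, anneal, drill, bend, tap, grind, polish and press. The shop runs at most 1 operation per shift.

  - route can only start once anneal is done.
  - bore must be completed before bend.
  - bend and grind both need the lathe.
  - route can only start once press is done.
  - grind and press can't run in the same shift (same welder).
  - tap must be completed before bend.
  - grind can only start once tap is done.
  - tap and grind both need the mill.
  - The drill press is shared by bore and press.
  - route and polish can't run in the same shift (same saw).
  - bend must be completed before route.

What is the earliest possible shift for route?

Precedence pushes route to at least shift 3.
route at shift 6 is achievable: tap=shift 1; grind=shift 7; drill=shift 8; anneal=shift 4; route=shift 6; bore=shift 2; bend=shift 3; press=shift 5; polish=shift 9.
Nothing earlier works — the conflict and capacity constraints rule out every shift before shift 6.

shift 6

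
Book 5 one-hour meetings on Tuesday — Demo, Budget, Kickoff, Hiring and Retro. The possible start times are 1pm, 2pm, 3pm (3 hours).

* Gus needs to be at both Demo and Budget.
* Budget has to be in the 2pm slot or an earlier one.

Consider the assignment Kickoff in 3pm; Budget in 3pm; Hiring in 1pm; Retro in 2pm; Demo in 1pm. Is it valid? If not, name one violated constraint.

Gus needs to be at both Demo and Budget — holds.
Budget has to be in the 2pm slot or an earlier one — violated.

No. Budget has to be in the 2pm slot or an earlier one is not satisfied.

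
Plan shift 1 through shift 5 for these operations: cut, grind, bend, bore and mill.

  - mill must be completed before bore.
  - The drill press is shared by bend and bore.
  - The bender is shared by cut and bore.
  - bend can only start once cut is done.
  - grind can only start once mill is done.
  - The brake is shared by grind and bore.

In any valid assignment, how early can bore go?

Precedence pushes bore to at least shift 2.
bore at shift 2 is achievable: grind -> shift 3, bore -> shift 2, cut -> shift 1, bend -> shift 3, mill -> shift 1.

shift 2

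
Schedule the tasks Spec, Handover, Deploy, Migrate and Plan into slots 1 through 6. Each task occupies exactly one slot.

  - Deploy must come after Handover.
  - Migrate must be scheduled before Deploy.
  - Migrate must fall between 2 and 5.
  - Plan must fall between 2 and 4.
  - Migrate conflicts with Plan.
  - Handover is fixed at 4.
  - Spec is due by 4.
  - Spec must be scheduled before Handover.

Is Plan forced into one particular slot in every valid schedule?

Plan can be 2 (e.g. Plan=2, Spec=1, Migrate=3, Handover=4, Deploy=5) or 3 (e.g. Plan in 3; Migrate in 2; Spec in 1; Deploy in 5; Handover in 4).

No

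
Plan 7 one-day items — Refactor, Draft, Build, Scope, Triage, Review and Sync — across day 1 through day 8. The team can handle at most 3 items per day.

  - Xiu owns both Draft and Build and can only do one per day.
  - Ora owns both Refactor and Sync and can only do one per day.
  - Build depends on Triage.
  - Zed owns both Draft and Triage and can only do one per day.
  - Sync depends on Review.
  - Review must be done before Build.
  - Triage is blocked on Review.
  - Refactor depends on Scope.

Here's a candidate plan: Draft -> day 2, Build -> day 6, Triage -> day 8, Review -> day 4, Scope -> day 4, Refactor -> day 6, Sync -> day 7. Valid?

Xiu owns both Draft and Build and can only do one per day — holds.
Build depends on Triage — violated.
Ora owns both Refactor and Sync and can only do one per day — holds.
Sync depends on Review — holds.
Zed owns both Draft and Triage and can only do one per day — holds.
Triage is blocked on Review — holds.
Review must be done before Build — holds.
Refactor depends on Scope — holds.
The team can handle at most 3 items per day — holds.

No. Build depends on Triage is not satisfied.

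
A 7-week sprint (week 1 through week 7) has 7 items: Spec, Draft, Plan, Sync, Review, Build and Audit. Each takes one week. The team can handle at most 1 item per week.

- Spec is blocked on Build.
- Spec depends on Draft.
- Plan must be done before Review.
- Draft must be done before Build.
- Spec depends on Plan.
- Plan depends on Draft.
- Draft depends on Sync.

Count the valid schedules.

35

Splitting on Spec: it can be week 5 (4), week 6 (13), week 7 (18). Listing each branch's schedules as (Draft, Plan, Sync, Review, Build, Audit) by week number:
Spec=week 5: (2,3,1,6,4,7) (2,3,1,7,4,6) (2,4,1,6,3,7) (2,4,1,7,3,6) — 4.
Spec=week 6: (2,3,1,4,5,7) (2,3,1,5,4,7) (2,3,1,7,4,5) (2,3,1,7,5,4) (2,4,1,5,3,7) (2,4,1,7,3,5) (2,4,1,7,5,3) (2,5,1,7,3,4) (2,5,1,7,4,3) (3,4,1,7,5,2) (3,4,2,7,5,1) (3,5,1,7,4,2) (3,5,2,7,4,1) — 13.
Spec=week 7: (2,3,1,4,5,6) (2,3,1,4,6,5) (2,3,1,5,4,6) (2,3,1,5,6,4) (2,3,1,6,4,5) (2,3,1,6,5,4) (2,4,1,5,3,6) (2,4,1,5,6,3) (2,4,1,6,3,5) (2,4,1,6,5,3) (2,5,1,6,3,4) (2,5,1,6,4,3) (3,4,1,5,6,2) (3,4,1,6,5,2) (3,4,2,5,6,1) (3,4,2,6,5,1) (3,5,1,6,4,2) (3,5,2,6,4,1) — 18.
Summing: 4 + 13 + 18 = 35.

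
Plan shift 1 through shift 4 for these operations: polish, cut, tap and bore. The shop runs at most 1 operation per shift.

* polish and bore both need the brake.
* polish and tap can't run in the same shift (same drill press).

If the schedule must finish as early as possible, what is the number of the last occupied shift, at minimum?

With at most 1 per shift and 4 operations, at least 4 shifts are needed.
4 works (last occupied shift: shift 4): for example cut=shift 2; polish=shift 1; tap=shift 3; bore=shift 4.

shift 4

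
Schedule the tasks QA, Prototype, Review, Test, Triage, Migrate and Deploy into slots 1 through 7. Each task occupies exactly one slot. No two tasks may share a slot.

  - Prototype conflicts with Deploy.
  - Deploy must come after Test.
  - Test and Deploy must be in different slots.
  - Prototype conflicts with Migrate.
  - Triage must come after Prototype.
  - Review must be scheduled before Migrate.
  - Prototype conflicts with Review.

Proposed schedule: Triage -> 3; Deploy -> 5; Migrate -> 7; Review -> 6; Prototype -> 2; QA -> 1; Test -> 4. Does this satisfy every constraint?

Prototype conflicts with Deploy — holds.
Prototype conflicts with Review — holds.
Triage must come after Prototype — holds.
Deploy must come after Test — holds.
Review must be scheduled before Migrate — holds.
No two tasks may share a slot — holds.
Prototype conflicts with Migrate — holds.
Test and Deploy must be in different slots — holds.

Yes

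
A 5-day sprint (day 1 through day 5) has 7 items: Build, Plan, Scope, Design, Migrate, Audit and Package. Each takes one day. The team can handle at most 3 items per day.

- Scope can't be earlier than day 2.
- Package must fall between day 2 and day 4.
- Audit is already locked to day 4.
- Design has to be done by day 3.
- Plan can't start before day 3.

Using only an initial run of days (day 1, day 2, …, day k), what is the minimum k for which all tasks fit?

With at most 3 per day and 7 tasks, at least 3 days are needed.
Audit can't be placed before day 4, so the schedule must run through at least day 4.
4 works (last occupied day: day 4): for example Scope in day 2, Audit in day 4, Design in day 1, Plan in day 3, Package in day 2, Build in day 1, Migrate in day 1.

4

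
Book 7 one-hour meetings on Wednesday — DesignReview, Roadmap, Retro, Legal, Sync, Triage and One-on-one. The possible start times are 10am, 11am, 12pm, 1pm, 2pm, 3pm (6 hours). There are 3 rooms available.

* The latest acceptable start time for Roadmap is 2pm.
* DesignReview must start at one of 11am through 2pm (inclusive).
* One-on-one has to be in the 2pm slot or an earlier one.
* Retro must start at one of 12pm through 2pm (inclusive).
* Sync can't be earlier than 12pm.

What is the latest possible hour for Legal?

3pm

Legal at 3pm is achievable: DesignReview=11am; Roadmap=10am; Triage=10am; Sync=12pm; One-on-one=10am; Legal=3pm; Retro=12pm.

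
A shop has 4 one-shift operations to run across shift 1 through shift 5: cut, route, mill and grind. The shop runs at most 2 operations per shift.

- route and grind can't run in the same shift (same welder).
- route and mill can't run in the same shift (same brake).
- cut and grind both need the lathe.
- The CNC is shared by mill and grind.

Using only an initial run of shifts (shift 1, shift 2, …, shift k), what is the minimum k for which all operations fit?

3

With at most 2 per shift and 4 operations, at least 2 shifts are needed.
Could 2 shifts be enough, i.e. nothing placed later than shift 2? No: route, mill and grind must all be in different shifts (route/mill can't share; route/grind can't share; mill/grind can't share), but only 2 shifts are available: 3 operations can't fit in 2 distinct shifts.
So 2 shifts is not enough.
3 works (last occupied shift: shift 3): for example route=shift 1, cut=shift 1, mill=shift 2, grind=shift 3.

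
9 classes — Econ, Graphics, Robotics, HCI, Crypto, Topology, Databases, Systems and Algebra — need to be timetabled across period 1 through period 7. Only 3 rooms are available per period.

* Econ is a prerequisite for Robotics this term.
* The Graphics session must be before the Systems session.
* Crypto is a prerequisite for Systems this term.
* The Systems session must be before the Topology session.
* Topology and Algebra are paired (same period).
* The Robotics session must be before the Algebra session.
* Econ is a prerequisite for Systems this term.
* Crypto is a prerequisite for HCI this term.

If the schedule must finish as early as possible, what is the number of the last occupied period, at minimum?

3

The precedence chain requires at least 3 distinct periods.
With at most 3 per period and 9 classes, at least 3 periods are needed.
3 works (last occupied period: period 3): for example Systems in period 2; Algebra in period 3; Robotics in period 2; Crypto in period 1; Topology in period 3; Graphics in period 1; HCI in period 2; Econ in period 1; Databases in period 3.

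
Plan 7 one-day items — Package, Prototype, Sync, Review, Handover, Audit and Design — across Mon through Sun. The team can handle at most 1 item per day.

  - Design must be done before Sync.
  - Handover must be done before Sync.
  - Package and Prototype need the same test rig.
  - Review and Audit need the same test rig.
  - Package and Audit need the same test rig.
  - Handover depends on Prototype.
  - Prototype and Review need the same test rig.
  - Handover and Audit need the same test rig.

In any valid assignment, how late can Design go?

Downstream work caps Design at Sat.
Design at Sat is achievable: Review=Thu, Audit=Fri, Prototype=Mon, Package=Wed, Sync=Sun, Handover=Tue, Design=Sat.

Sat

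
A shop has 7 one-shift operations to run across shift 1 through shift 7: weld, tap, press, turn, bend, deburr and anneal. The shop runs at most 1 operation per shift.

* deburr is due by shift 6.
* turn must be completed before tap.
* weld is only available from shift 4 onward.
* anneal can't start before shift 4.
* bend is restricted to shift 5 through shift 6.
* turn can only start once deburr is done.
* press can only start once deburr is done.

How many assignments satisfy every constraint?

36

Splitting on weld: it can be shift 4 (12), shift 5 (6), shift 6 (6), shift 7 (12). Listing each branch's schedules as (tap, press, turn, bend, deburr, anneal) by shift number:
weld=shift 4: (3,5,2,6,1,7) (3,6,2,5,1,7) (3,7,2,5,1,6) (3,7,2,6,1,5) (5,2,3,6,1,7) (5,3,2,6,1,7) (6,2,3,5,1,7) (6,3,2,5,1,7) (7,2,3,5,1,6) (7,2,3,6,1,5) (7,3,2,5,1,6) (7,3,2,6,1,5) — 12.
weld=shift 5: (3,4,2,6,1,7) (3,7,2,6,1,4) (4,2,3,6,1,7) (4,3,2,6,1,7) (7,2,3,6,1,4) (7,3,2,6,1,4) — 6.
weld=shift 6: (3,4,2,5,1,7) (3,7,2,5,1,4) (4,2,3,5,1,7) (4,3,2,5,1,7) (7,2,3,5,1,4) (7,3,2,5,1,4) — 6.
weld=shift 7: (3,4,2,5,1,6) (3,4,2,6,1,5) (3,5,2,6,1,4) (3,6,2,5,1,4) (4,2,3,5,1,6) (4,2,3,6,1,5) (4,3,2,5,1,6) (4,3,2,6,1,5) (5,2,3,6,1,4) (5,3,2,6,1,4) (6,2,3,5,1,4) (6,3,2,5,1,4) — 12.
Summing: 12 + 6 + 6 + 12 = 36.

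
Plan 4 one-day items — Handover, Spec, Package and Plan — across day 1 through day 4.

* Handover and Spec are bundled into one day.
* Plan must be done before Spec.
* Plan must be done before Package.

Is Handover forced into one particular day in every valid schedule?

No

Handover can be day 2 (e.g. Plan in day 1, Handover in day 2, Package in day 2, Spec in day 2) or day 3 (e.g. Handover=day 3; Plan=day 1; Package=day 2; Spec=day 3).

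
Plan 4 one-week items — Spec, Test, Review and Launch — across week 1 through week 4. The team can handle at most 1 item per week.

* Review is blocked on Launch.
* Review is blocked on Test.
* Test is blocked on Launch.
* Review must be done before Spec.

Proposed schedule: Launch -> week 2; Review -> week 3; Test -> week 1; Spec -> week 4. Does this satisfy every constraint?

The team can handle at most 1 item per week — holds.
Review must be done before Spec — holds.
Test is blocked on Launch — violated.
Review is blocked on Launch — holds.
Review is blocked on Test — holds.

No. Test is blocked on Launch is not satisfied.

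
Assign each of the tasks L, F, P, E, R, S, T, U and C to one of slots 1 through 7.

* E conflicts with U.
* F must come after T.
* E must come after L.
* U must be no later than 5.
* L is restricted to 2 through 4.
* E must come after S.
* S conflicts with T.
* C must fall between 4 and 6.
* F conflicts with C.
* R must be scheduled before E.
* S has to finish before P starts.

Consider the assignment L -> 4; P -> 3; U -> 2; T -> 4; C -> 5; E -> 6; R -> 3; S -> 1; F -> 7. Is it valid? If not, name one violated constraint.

Yes, all constraints hold

E must come after L — holds.
E must come after S — holds.
S conflicts with T — holds.
E conflicts with U — holds.
F must come after T — holds.
L is restricted to 2 through 4 — holds.
S has to finish before P starts — holds.
F conflicts with C — holds.
U must be no later than 5 — holds.
R must be scheduled before E — holds.
C must fall between 4 and 6 — holds.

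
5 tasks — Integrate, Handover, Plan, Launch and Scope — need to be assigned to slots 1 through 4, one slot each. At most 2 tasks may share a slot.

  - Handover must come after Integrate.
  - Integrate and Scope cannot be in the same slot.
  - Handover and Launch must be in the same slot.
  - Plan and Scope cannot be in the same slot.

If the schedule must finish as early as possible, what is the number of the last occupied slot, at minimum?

slot 3

The precedence chain requires at least 2 distinct slots.
With at most 2 per slot and 5 tasks, at least 3 slots are needed.
3 works (last occupied slot: 3): for example Scope=3; Launch=2; Handover=2; Integrate=1; Plan=1.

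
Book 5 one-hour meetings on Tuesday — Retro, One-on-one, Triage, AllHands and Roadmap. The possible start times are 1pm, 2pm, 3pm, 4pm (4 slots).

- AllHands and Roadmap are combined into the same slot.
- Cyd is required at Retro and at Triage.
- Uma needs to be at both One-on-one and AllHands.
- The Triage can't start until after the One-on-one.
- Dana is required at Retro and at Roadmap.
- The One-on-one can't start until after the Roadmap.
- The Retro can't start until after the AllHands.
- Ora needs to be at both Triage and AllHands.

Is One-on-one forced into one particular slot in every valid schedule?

One-on-one can be 2pm (e.g. Retro=2pm, AllHands=1pm, One-on-one=2pm, Roadmap=1pm, Triage=3pm) or 3pm (e.g. AllHands=1pm; Roadmap=1pm; Retro=2pm; Triage=4pm; One-on-one=3pm).

No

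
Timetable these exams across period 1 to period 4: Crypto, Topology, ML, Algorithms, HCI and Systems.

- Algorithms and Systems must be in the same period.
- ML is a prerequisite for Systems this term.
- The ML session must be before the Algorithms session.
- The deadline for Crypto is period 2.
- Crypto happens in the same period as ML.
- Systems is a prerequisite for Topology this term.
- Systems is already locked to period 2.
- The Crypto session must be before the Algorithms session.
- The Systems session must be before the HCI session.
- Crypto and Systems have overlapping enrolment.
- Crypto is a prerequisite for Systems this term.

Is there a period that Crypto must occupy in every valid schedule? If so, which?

Crypto's window is period 1–period 2.
Systems is fixed at period 2, and Crypto can't share a period with Systems.
So Crypto must be period 1.

period 1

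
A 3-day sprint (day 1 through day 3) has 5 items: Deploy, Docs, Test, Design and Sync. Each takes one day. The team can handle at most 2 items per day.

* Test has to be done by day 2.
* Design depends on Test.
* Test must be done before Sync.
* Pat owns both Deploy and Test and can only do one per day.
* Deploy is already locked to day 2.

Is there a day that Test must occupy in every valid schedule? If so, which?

Test's window is day 1–day 2.
Deploy is fixed at day 2, and Test can't share a day with Deploy.
So Test must be day 1.

day 1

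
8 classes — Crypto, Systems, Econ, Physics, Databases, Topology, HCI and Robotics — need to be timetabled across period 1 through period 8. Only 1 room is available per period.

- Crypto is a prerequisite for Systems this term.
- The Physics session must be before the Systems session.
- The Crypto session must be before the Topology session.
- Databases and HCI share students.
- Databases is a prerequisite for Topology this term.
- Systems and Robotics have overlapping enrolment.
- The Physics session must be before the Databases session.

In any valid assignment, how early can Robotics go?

period 1

Robotics at period 1 is achievable: Physics in period 3, Topology in period 6, Databases in period 5, Robotics in period 1, Crypto in period 2, HCI in period 8, Systems in period 4, Econ in period 7.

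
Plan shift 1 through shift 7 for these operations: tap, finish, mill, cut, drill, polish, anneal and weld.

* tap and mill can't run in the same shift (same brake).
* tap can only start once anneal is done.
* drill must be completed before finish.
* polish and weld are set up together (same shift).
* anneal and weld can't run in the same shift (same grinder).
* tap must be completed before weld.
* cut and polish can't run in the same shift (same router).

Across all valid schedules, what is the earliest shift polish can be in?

shift 3

Polish must be in the same shift as weld, which can't be before shift 3, so polish is at least shift 3.
polish at shift 3 is achievable: cut in shift 1, polish in shift 3, drill in shift 1, anneal in shift 1, weld in shift 3, finish in shift 2, mill in shift 1, tap in shift 2.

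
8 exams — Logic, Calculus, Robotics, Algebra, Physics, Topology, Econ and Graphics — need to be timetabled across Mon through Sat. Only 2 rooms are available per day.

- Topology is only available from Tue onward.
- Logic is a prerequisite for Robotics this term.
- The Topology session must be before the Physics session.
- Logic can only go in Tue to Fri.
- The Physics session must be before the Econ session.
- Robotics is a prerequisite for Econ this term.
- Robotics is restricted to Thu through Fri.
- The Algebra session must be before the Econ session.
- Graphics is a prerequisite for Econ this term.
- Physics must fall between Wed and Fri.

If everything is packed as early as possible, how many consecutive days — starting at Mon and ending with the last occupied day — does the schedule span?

The precedence chain requires at least 3 distinct days.
With at most 2 per day and 8 exams, at least 4 days are needed.
Propagating the time windows through the other constraints, Econ can't land before Fri — that is day 5 counting from Mon — so the schedule must run through at least 5 days.
5 works (last occupied day: Fri): for example Physics in Wed, Graphics in Mon, Robotics in Thu, Algebra in Mon, Calculus in Wed, Logic in Tue, Econ in Fri, Topology in Tue.

5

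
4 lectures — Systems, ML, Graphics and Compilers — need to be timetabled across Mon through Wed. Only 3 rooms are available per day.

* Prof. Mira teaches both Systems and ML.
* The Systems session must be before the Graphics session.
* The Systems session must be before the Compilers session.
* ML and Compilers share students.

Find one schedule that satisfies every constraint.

Graphics -> Tue; ML -> Wed; Systems -> Mon; Compilers -> Tue

Checking: Systems(Mon) before Graphics(Tue); Systems(Mon) before Compilers(Tue); ML(Wed) != Compilers(Tue); Systems(Mon) != ML(Wed); max 2 per day (cap 3).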